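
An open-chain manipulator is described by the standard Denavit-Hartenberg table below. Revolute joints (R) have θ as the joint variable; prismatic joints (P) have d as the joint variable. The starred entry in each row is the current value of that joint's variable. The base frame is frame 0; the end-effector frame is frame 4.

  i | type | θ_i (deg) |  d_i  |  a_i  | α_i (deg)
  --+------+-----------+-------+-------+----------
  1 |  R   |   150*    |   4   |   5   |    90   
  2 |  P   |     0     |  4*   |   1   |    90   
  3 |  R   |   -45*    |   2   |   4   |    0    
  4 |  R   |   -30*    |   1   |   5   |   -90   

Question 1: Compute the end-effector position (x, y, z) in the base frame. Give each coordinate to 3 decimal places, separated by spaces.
-10.595 1.893 1.000

after link 1: o_1 = (-4.3301, 2.5000, 4.0000)
after link 2: o_2 = (-3.1962, 6.4641, 4.0000)
after link 3: o_3 = (-7.0599, 5.4288, 2.0000)
after link 4: o_4 = (-10.5954, 1.8933, 1.0000)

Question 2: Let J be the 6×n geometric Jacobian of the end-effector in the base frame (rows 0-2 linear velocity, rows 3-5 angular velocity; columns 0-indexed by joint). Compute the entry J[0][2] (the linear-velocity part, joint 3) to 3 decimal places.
-4.571

axis z_2 = (0.0000,0.0000,-1.0000); lever o_n−o_2 = (-7.3992,-4.5708,-3.0000)
cross product → J_v[:, 2] = (-4.5708,7.3992,0.0000)
J_ω[:, 2] = z_2
entry J[0][2] = -4.5708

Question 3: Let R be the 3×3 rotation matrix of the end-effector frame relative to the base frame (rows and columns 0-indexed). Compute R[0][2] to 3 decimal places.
-0.707

End-effector z-axis (col 2 of R) = (-0.7071,0.7071,-0.0000)
R[0][2] = -0.7071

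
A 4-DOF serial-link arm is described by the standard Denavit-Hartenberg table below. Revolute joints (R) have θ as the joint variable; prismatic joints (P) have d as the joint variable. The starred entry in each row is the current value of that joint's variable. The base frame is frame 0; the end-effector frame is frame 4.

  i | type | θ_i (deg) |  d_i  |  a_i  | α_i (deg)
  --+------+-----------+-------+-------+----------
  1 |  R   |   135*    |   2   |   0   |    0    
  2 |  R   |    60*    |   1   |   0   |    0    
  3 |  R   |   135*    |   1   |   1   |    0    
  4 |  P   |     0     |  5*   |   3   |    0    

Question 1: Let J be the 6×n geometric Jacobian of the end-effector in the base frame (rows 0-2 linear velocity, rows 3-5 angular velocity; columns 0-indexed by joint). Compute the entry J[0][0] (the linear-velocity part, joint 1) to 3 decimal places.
2.000

axis z_0 = ẑ; lever o_n−o_0 = (3.4641,-2.0000,9.0000)
cross product → J_v[:, 0] = (2.0000,3.4641,-0.0000)
J_ω[:, 0] = z_0
entry J[0][0] = 2.0000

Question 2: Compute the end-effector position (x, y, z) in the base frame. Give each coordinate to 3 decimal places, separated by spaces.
after link 1: o_1 = (0.0000, 0.0000, 2.0000)
after link 2: o_2 = (0.0000, 0.0000, 3.0000)
after link 3: o_3 = (0.8660, -0.5000, 4.0000)
after link 4: o_4 = (3.4641, -2.0000, 9.0000)

3.464 -2.000 9.000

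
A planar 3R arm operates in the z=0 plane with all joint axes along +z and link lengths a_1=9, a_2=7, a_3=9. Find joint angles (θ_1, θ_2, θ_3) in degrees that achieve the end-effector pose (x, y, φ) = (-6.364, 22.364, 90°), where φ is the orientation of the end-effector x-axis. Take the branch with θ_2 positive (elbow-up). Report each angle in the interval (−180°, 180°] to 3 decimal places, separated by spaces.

95.928 44.999 -50.927

wrist centre = target − a_3·(cos φ, sin φ) = (-6.3640, 13.3640)
cos θ_2 = (219.0970−9²−7²)/(2·9·7) = 0.7071; θ_2 = 44.9990° (elbow-up)
β = atan2(13.3640,-6.3640) = 115.4640°; ψ = atan2(4.9497,13.9498) = 19.5356°
θ_1 = β − ψ = 95.9284°
θ_3 = φ − θ_1 − θ_2 = -50.9274° (wrapped to (-180°,180°])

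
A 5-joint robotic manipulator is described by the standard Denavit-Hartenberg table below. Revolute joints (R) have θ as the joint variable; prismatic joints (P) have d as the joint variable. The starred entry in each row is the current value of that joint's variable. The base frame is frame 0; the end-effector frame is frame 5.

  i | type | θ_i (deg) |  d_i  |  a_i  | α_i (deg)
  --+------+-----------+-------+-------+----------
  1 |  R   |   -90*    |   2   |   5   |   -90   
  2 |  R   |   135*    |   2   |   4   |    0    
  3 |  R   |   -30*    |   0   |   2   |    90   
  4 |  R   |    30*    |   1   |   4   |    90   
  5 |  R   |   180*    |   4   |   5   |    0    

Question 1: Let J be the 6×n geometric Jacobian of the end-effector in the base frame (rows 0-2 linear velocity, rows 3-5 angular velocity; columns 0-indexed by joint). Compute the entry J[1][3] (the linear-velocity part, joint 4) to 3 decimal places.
1.026

axis z_3 = (0.0000,-0.9659,-0.2588); lever o_n−o_3 = (-3.9641,-0.6724,-1.3542)
cross product → J_v[:, 3] = (1.1340,1.0260,-3.8290)
J_ω[:, 3] = z_3
entry J[1][3] = 1.0260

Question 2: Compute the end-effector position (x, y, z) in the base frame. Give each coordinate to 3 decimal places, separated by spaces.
after link 1: o_1 = (0.0000, -5.0000, 2.0000)
after link 2: o_2 = (2.0000, -2.1716, -0.8284)
after link 3: o_3 = (2.0000, -1.6539, -2.7603)
after link 4: o_4 = (4.0000, -1.7233, -6.3652)
after link 5: o_5 = (-1.9641, -2.3264, -4.1144)

-1.964 -2.326 -4.114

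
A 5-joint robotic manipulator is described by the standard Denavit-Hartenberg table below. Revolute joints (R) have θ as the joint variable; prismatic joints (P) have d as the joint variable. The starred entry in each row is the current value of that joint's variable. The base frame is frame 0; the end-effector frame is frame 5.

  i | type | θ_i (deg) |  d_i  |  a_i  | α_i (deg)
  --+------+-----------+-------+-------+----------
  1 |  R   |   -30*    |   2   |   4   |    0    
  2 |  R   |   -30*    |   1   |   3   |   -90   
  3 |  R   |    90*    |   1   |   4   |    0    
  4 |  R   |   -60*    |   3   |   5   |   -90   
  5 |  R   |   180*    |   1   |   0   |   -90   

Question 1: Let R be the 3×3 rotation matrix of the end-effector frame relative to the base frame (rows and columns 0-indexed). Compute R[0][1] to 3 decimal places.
End-effector y-axis (col 1 of R) = (0.2500,-0.4330,0.8660)
R[0][1] = 0.2500

0.250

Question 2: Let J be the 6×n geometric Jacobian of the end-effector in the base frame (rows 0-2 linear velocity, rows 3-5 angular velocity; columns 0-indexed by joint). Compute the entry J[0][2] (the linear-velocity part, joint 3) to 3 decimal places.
-3.683

axis z_2 = (0.8660,0.5000,0.0000); lever o_n−o_2 = (5.3792,-1.3170,-7.3660)
cross product → J_v[:, 2] = (-3.6830,6.3792,-3.8301)
J_ω[:, 2] = z_2
entry J[0][2] = -3.6830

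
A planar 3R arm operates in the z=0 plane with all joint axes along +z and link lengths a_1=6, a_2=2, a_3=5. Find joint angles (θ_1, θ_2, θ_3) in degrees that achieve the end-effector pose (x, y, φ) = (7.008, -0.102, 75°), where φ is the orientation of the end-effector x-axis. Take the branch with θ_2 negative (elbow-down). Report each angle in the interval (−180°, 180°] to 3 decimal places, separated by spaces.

-29.997 -45.003 150.000

wrist centre = target − a_3·(cos φ, sin φ) = (5.7139, -4.9316)
cos θ_2 = (56.9697−6²−2²)/(2·6·2) = 0.7071; θ_2 = -45.0030° (elbow-down)
β = atan2(-4.9316,5.7139) = -40.7972°; ψ = atan2(-1.4143,7.4141) = -10.7997°
θ_1 = β − ψ = -29.9975°
θ_3 = φ − θ_1 − θ_2 = 150.0005° (wrapped to (-180°,180°])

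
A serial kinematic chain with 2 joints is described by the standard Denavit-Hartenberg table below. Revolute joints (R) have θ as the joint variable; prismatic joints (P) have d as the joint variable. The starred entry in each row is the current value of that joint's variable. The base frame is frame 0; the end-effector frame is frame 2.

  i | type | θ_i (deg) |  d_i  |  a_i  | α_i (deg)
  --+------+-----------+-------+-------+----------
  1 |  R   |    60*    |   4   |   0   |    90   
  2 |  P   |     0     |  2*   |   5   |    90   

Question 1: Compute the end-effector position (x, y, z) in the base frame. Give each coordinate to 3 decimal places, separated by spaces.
4.232 3.330 4.000

after link 1: o_1 = (0.0000, 0.0000, 4.0000)
after link 2: o_2 = (4.2321, 3.3301, 4.0000)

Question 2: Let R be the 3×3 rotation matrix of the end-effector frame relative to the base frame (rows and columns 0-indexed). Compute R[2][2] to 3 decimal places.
-1.000

End-effector z-axis (col 2 of R) = (0.0000,-0.0000,-1.0000)
R[2][2] = -1.0000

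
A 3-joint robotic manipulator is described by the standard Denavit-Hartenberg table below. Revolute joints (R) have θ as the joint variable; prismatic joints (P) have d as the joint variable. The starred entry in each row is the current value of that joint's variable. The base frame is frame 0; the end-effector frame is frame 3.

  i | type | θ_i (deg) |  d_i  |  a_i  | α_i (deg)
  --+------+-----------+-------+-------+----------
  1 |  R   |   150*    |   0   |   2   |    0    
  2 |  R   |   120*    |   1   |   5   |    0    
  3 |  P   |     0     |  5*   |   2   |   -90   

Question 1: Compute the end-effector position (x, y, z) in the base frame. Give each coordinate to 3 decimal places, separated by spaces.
after link 1: o_1 = (-1.7321, 1.0000, 0.0000)
after link 2: o_2 = (-1.7321, -4.0000, 1.0000)
after link 3: o_3 = (-1.7321, -6.0000, 6.0000)

-1.732 -6.000 6.000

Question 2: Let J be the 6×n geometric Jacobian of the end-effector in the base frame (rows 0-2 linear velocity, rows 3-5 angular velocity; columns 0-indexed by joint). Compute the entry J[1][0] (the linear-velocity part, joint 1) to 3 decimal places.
axis z_0 = ẑ; lever o_n−o_0 = (-1.7321,-6.0000,6.0000)
cross product → J_v[:, 0] = (6.0000,-1.7321,0.0000)
J_ω[:, 0] = z_0
entry J[1][0] = -1.7321

-1.732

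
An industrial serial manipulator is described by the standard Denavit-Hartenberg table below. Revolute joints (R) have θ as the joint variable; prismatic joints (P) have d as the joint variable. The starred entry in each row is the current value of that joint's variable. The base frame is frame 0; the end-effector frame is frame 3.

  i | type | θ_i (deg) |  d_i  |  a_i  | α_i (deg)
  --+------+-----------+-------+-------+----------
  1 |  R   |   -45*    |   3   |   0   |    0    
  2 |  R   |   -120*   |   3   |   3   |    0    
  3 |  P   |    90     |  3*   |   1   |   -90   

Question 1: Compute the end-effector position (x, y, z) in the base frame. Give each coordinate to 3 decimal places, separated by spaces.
after link 1: o_1 = (0.0000, 0.0000, 3.0000)
after link 2: o_2 = (-2.8978, -0.7765, 6.0000)
after link 3: o_3 = (-2.6390, -1.7424, 9.0000)

-2.639 -1.742 9.000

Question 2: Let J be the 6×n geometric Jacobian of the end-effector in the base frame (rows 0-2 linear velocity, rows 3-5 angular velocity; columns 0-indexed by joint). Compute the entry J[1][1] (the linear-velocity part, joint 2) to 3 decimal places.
axis z_1 = (0.0000,0.0000,1.0000); lever o_n−o_1 = (-2.6390,-1.7424,6.0000)
cross product → J_v[:, 1] = (1.7424,-2.6390,0.0000)
J_ω[:, 1] = z_1
entry J[1][1] = -2.6390

-2.639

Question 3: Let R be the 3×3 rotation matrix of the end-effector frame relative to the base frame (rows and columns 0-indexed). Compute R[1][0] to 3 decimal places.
-0.966

End-effector x-axis (col 0 of R) = (0.2588,-0.9659,0.0000)
R[1][0] = -0.9659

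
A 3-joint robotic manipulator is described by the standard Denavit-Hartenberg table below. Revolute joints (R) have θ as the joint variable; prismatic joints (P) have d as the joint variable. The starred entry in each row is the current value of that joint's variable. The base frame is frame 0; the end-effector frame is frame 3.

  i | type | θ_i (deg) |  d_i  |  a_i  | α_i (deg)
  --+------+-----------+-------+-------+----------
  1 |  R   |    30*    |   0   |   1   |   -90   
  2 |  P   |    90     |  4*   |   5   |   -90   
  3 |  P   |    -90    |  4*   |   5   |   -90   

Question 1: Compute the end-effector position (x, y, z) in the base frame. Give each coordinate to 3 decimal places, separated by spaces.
after link 1: o_1 = (0.8660, 0.5000, 0.0000)
after link 2: o_2 = (-1.1340, 3.9641, -5.0000)
after link 3: o_3 = (-7.0981, 6.2942, -5.0000)

-7.098 6.294 -5.000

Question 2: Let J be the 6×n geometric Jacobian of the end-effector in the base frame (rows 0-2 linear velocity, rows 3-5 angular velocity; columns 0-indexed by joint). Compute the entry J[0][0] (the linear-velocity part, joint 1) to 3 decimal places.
axis z_0 = ẑ; lever o_n−o_0 = (-7.0981,6.2942,-5.0000)
cross product → J_v[:, 0] = (-6.2942,-7.0981,0.0000)
J_ω[:, 0] = z_0
entry J[0][0] = -6.2942

-6.294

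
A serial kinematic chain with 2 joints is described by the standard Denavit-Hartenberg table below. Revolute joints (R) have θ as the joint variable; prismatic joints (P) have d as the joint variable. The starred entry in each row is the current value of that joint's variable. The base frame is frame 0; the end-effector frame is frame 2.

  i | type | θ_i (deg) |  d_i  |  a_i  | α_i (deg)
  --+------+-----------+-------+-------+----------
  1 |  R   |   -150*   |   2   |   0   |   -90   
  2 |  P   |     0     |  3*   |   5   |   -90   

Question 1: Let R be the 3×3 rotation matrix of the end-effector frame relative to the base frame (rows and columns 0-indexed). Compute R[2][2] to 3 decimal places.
-1.000

End-effector z-axis (col 2 of R) = (0.0000,-0.0000,-1.0000)
R[2][2] = -1.0000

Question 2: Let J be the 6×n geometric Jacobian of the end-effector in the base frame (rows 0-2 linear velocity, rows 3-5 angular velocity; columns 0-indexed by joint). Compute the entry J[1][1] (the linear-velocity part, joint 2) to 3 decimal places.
prismatic axis z_1 = (0.5000,-0.8660,0.0000)
J_v[:, 1] = z_1; J_ω[:, 1] = (0,0,0)
entry J[1][1] = -0.8660

-0.866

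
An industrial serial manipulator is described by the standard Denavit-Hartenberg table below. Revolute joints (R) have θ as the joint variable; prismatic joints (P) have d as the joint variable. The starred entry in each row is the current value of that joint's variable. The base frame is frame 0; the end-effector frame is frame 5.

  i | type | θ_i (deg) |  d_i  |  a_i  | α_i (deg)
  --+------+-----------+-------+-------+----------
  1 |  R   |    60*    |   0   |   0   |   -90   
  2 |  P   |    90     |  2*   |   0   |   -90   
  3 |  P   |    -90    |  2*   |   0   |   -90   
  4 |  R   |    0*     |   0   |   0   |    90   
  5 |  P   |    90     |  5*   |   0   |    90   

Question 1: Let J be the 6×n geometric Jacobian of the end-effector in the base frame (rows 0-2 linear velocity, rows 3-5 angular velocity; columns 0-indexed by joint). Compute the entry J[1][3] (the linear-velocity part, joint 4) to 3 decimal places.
axis z_3 = (0.0000,-0.0000,-1.0000); lever o_n−o_3 = (-2.5000,-4.3301,-0.0000)
cross product → J_v[:, 3] = (-4.3301,2.5000,-0.0000)
J_ω[:, 3] = z_3
entry J[1][3] = 2.5000

2.500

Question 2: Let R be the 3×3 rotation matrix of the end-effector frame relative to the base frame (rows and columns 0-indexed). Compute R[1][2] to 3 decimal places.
End-effector z-axis (col 2 of R) = (-0.8660,0.5000,0.0000)
R[1][2] = 0.5000

0.500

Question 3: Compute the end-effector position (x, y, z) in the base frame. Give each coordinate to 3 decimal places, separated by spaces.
after link 1: o_1 = (0.0000, 0.0000, 0.0000)
after link 2: o_2 = (-1.7321, 1.0000, 0.0000)
after link 3: o_3 = (-2.7321, -0.7321, 0.0000)
after link 4: o_4 = (-2.7321, -0.7321, 0.0000)
after link 5: o_5 = (-5.2321, -5.0622, -0.0000)

-5.232 -5.062 -0.000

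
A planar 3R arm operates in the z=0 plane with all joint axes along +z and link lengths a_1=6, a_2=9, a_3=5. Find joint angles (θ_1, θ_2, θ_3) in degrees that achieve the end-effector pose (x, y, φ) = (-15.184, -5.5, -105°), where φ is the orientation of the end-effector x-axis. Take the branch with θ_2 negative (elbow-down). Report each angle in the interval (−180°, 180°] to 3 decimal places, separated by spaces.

-150.006 -44.992 89.998

wrist centre = target − a_3·(cos φ, sin φ) = (-13.8899, -0.6704)
cos θ_2 = (193.3789−6²−9²)/(2·6·9) = 0.7072; θ_2 = -44.9915° (elbow-down)
β = atan2(-0.6704,-13.8899) = -177.2369°; ψ = atan2(-6.3630,12.3649) = -27.2305°
θ_1 = β − ψ = -150.0064°
θ_3 = φ − θ_1 − θ_2 = 89.9979° (wrapped to (-180°,180°])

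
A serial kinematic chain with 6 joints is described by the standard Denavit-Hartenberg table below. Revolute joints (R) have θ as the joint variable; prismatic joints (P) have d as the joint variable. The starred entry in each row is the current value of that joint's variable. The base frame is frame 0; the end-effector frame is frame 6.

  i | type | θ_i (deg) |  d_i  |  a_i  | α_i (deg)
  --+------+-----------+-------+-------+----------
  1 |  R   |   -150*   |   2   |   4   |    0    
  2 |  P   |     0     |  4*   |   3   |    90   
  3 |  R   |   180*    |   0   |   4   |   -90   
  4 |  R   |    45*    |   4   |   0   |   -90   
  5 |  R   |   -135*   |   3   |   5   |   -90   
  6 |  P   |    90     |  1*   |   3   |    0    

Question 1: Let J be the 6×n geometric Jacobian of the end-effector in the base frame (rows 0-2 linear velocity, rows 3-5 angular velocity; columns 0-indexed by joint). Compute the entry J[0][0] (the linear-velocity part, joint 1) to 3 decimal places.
0.768

axis z_0 = ẑ; lever o_n−o_0 = (-5.3301,-0.7679,-2.2426)
cross product → J_v[:, 0] = (0.7679,-5.3301,0.0000)
J_ω[:, 0] = z_0
entry J[0][0] = 0.7679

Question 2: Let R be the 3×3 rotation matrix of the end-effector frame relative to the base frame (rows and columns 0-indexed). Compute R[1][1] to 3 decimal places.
-0.183

End-effector y-axis (col 1 of R) = (0.6830,-0.1830,0.7071)
R[1][1] = -0.1830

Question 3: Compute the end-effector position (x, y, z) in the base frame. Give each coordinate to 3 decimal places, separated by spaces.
after link 1: o_1 = (-3.4641, -2.0000, 2.0000)
after link 2: o_2 = (-6.0622, -3.5000, 6.0000)
after link 3: o_3 = (-2.5981, -1.5000, 6.0000)
after link 4: o_4 = (-2.5981, -1.5000, 2.0000)
after link 5: o_5 = (-6.7896, -3.4827, -1.5355)
after link 6: o_6 = (-5.3301, -0.7679, -2.2426)

-5.330 -0.768 -2.243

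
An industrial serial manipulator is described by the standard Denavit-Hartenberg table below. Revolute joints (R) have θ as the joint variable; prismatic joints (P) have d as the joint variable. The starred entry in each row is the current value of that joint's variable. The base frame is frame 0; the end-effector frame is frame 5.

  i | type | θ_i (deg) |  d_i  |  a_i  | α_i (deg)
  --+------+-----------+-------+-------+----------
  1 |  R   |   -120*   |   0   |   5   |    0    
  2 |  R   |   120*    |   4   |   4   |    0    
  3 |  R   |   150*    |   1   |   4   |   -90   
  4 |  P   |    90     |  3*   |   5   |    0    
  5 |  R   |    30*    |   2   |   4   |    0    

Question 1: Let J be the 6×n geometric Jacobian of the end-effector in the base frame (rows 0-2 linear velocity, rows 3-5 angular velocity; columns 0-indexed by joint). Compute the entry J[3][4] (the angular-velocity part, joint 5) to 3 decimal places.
axis z_4 = (-0.5000,-0.8660,0.0000); lever o_n−o_4 = (0.7321,-2.7321,-3.4641)
cross product → J_v[:, 4] = (3.0000,-1.7321,2.0000)
J_ω[:, 4] = z_4
entry J[3][4] = -0.5000

-0.500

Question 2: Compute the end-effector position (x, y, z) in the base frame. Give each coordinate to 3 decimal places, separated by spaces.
after link 1: o_1 = (-2.5000, -4.3301, 0.0000)
after link 2: o_2 = (1.5000, -4.3301, 4.0000)
after link 3: o_3 = (-1.9641, -2.3301, 5.0000)
after link 4: o_4 = (-3.4641, -4.9282, 0.0000)
after link 5: o_5 = (-2.7321, -7.6603, -3.4641)

-2.732 -7.660 -3.464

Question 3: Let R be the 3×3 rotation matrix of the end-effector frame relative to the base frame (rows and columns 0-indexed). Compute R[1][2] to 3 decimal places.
End-effector z-axis (col 2 of R) = (-0.5000,-0.8660,0.0000)
R[1][2] = -0.8660

-0.866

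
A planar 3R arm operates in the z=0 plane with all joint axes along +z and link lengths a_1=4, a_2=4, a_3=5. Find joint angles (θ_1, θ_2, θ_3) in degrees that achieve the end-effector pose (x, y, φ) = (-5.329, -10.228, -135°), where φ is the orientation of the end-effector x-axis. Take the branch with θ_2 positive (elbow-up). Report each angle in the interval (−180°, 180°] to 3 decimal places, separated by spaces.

wrist centre = target − a_3·(cos φ, sin φ) = (-1.7935, -6.6925)
cos θ_2 = (48.0056−4²−4²)/(2·4·4) = 0.5002; θ_2 = 59.9884° (elbow-up)
β = atan2(-6.6925,-1.7935) = -105.0018°; ψ = atan2(3.4637,6.0007) = 29.9942°
θ_1 = β − ψ = -134.9960°
θ_3 = φ − θ_1 − θ_2 = -59.9924° (wrapped to (-180°,180°])

-134.996 59.988 -59.992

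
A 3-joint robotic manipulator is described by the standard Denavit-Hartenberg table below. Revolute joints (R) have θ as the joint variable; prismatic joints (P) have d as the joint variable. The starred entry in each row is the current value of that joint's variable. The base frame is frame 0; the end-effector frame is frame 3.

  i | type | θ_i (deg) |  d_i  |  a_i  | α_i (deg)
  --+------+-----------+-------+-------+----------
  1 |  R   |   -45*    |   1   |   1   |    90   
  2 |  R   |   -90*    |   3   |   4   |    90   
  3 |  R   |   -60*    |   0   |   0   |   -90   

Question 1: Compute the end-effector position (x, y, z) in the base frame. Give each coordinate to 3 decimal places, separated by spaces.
-1.414 -2.828 -3.000

after link 1: o_1 = (0.7071, -0.7071, 1.0000)
after link 2: o_2 = (-1.4142, -2.8284, -3.0000)
after link 3: o_3 = (-1.4142, -2.8284, -3.0000)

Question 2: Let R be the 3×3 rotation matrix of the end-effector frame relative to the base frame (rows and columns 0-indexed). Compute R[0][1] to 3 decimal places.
0.707

End-effector y-axis (col 1 of R) = (0.7071,-0.7071,0.0000)
R[0][1] = 0.7071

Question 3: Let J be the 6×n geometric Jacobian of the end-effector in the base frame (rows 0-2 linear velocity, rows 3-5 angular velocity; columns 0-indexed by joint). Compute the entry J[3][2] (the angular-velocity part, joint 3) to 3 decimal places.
-0.707

axis z_2 = (-0.7071,0.7071,-0.0000); lever o_n−o_2 = (0.0000,0.0000,0.0000)
cross product → J_v[:, 2] = (0.0000,0.0000,-0.0000)
J_ω[:, 2] = z_2
entry J[3][2] = -0.7071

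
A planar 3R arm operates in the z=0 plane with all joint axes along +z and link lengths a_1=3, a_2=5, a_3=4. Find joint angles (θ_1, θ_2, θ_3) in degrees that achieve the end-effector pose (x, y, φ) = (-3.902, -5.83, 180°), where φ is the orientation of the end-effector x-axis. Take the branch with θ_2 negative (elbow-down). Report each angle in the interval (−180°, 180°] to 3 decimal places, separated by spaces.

wrist centre = target − a_3·(cos φ, sin φ) = (0.0980, -5.8300)
cos θ_2 = (33.9985−3²−5²)/(2·3·5) = -0.0000; θ_2 = -90.0029° (elbow-down)
β = atan2(-5.8300,0.0980) = -89.0370°; ψ = atan2(-5.0000,2.9998) = -59.0383°
θ_1 = β − ψ = -29.9986°
θ_3 = φ − θ_1 − θ_2 = -59.9985° (wrapped to (-180°,180°])

-29.999 -90.003 -59.999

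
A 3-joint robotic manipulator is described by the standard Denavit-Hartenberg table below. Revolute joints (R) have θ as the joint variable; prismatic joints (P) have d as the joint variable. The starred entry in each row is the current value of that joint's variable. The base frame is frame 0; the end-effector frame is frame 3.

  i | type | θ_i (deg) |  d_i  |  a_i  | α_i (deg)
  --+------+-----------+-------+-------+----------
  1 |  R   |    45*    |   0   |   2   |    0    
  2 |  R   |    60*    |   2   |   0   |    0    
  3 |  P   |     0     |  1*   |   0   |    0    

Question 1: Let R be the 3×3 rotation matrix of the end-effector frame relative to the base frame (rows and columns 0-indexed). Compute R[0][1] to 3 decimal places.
-0.966

End-effector y-axis (col 1 of R) = (-0.9659,-0.2588,0.0000)
R[0][1] = -0.9659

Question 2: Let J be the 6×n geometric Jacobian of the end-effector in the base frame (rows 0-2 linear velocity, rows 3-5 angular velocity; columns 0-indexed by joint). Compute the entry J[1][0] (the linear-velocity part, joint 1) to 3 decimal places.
1.414

axis z_0 = ẑ; lever o_n−o_0 = (1.4142,1.4142,3.0000)
cross product → J_v[:, 0] = (-1.4142,1.4142,0.0000)
J_ω[:, 0] = z_0
entry J[1][0] = 1.4142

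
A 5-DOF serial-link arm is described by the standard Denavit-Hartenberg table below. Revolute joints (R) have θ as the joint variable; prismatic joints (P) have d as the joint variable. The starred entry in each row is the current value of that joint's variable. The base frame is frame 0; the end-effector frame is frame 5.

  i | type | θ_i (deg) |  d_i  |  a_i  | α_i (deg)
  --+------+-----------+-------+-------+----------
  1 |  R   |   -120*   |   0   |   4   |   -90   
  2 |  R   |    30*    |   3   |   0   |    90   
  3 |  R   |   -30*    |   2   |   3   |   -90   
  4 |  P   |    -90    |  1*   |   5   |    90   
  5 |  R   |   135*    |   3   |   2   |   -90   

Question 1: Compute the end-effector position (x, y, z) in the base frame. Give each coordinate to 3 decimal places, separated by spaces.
0.490 -9.334 4.234

after link 1: o_1 = (-2.0000, -3.4641, 0.0000)
after link 2: o_2 = (0.5981, -4.9641, 0.0000)
after link 3: o_3 = (-2.3260, -7.0287, 0.4330)
after link 4: o_4 = (-3.0425, -10.0018, 4.5131)
after link 5: o_5 = (0.4896, -9.3335, 4.2339)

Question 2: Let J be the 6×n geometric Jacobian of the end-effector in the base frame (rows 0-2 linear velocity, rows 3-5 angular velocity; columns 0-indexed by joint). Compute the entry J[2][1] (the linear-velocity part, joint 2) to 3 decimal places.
axis z_1 = (0.8660,-0.5000,0.0000); lever o_n−o_1 = (2.4896,-5.8694,4.2339)
cross product → J_v[:, 1] = (-2.1169,-3.6666,-3.8383)
J_ω[:, 1] = z_1
entry J[2][1] = -3.8383

-3.838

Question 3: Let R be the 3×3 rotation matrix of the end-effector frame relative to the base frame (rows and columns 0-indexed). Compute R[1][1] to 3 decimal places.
-0.400

End-effector y-axis (col 1 of R) = (-0.8080,-0.3995,-0.4330)
R[1][1] = -0.3995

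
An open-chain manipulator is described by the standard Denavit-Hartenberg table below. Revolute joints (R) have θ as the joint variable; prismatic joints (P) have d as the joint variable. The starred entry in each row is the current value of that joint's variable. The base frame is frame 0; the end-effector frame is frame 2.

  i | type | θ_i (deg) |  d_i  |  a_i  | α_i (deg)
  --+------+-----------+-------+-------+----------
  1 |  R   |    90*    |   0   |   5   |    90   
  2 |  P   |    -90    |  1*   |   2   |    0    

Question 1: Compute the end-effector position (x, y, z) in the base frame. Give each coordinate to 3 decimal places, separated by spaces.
1.000 5.000 -2.000

after link 1: o_1 = (0.0000, 5.0000, 0.0000)
after link 2: o_2 = (1.0000, 5.0000, -2.0000)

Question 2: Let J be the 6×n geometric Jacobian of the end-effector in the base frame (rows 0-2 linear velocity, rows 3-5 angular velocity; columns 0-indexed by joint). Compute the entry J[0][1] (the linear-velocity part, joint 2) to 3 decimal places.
1.000

prismatic axis z_1 = (1.0000,-0.0000,0.0000)
J_v[:, 1] = z_1; J_ω[:, 1] = (0,0,0)
entry J[0][1] = 1.0000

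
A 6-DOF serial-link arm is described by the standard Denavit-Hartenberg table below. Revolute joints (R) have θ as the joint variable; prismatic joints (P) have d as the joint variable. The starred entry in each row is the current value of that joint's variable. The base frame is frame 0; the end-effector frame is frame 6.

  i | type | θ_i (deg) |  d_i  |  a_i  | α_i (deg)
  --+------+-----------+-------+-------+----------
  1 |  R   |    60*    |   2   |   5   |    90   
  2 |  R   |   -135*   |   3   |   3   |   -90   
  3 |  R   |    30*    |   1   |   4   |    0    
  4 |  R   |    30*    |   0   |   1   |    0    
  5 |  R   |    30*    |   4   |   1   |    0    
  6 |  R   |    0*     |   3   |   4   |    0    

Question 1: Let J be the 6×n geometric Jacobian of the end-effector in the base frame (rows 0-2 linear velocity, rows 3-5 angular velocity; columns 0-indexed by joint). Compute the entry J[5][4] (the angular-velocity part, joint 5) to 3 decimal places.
-0.707

axis z_4 = (0.3536,0.6124,-0.7071); lever o_n−o_4 = (-1.8553,6.7866,-4.9497)
cross product → J_v[:, 4] = (1.7678,3.0619,3.5355)
J_ω[:, 4] = z_4
entry J[5][4] = -0.7071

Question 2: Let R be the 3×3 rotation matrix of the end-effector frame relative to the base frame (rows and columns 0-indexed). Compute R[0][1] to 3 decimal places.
End-effector y-axis (col 1 of R) = (0.3536,0.6124,0.7071)
R[0][1] = 0.3536

0.354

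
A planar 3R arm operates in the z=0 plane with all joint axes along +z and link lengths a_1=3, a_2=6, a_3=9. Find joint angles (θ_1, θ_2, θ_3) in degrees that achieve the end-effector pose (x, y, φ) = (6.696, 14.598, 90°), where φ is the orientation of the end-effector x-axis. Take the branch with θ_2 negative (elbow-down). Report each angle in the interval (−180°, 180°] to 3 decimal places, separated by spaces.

60.006 -30.009 60.003

wrist centre = target − a_3·(cos φ, sin φ) = (6.6960, 5.5980)
cos θ_2 = (76.1740−3²−6²)/(2·3·6) = 0.8659; θ_2 = -30.0092° (elbow-down)
β = atan2(5.5980,6.6960) = 39.8963°; ψ = atan2(-3.0008,8.1957) = -20.1101°
θ_1 = β − ψ = 60.0065°
θ_3 = φ − θ_1 − θ_2 = 60.0027° (wrapped to (-180°,180°])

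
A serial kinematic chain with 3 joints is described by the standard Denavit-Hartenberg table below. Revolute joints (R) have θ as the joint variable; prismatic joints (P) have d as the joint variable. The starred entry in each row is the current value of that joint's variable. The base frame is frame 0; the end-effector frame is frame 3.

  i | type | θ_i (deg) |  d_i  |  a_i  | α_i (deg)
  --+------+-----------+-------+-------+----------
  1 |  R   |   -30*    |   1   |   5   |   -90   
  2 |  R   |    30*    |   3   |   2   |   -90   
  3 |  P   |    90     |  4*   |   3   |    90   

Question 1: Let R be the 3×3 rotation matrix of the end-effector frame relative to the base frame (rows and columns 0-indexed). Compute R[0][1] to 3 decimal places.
End-effector y-axis (col 1 of R) = (-0.4330,0.2500,-0.8660)
R[0][1] = -0.4330

-0.433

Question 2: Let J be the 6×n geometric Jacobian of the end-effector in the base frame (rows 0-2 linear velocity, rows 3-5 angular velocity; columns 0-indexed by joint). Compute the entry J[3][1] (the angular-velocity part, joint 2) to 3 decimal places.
axis z_1 = (0.5000,0.8660,0.0000); lever o_n−o_1 = (-0.2321,0.1340,-4.4641)
cross product → J_v[:, 1] = (-3.8660,2.2321,0.2679)
J_ω[:, 1] = z_1
entry J[3][1] = 0.5000

0.500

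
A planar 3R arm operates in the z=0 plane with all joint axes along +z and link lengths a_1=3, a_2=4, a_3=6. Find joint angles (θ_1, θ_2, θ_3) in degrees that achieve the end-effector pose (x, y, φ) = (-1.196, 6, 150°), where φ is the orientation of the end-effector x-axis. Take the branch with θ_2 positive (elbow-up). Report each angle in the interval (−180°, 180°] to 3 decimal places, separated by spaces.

wrist centre = target − a_3·(cos φ, sin φ) = (4.0002, 3.0000)
cos θ_2 = (25.0012−3²−4²)/(2·3·4) = 0.0001; θ_2 = 89.9971° (elbow-up)
β = atan2(3.0000,4.0002) = 36.8688°; ψ = atan2(4.0000,3.0002) = 53.1282°
θ_1 = β − ψ = -16.2594°
θ_3 = φ − θ_1 − θ_2 = 76.2623° (wrapped to (-180°,180°])

-16.259 89.997 76.262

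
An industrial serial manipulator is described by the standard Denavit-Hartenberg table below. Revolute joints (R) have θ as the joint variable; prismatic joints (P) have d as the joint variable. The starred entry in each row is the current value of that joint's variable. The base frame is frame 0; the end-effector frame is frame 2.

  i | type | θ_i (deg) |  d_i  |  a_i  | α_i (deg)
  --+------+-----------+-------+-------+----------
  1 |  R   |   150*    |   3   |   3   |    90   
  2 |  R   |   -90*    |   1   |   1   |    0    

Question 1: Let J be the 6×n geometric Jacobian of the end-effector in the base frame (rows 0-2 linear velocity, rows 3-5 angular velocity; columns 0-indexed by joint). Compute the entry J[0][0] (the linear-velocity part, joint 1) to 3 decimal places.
axis z_0 = ẑ; lever o_n−o_0 = (-2.0981,2.3660,2.0000)
cross product → J_v[:, 0] = (-2.3660,-2.0981,0.0000)
J_ω[:, 0] = z_0
entry J[0][0] = -2.3660

-2.366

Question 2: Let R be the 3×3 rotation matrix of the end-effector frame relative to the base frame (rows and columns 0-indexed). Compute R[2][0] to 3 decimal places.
-1.000

End-effector x-axis (col 0 of R) = (-0.0000,0.0000,-1.0000)
R[2][0] = -1.0000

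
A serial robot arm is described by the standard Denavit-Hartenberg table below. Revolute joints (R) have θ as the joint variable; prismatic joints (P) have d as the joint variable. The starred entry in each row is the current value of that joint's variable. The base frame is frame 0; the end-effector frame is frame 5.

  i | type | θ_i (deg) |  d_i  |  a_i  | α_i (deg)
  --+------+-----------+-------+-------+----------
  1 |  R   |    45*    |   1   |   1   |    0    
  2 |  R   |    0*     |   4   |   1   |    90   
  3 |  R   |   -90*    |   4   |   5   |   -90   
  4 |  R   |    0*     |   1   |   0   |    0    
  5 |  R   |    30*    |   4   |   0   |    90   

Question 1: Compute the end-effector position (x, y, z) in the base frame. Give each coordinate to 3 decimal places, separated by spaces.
after link 1: o_1 = (0.7071, 0.7071, 1.0000)
after link 2: o_2 = (1.4142, 1.4142, 5.0000)
after link 3: o_3 = (4.2426, -1.4142, 0.0000)
after link 4: o_4 = (4.9497, -0.7071, 0.0000)
after link 5: o_5 = (7.7782, 2.1213, 0.0000)

7.778 2.121 0.000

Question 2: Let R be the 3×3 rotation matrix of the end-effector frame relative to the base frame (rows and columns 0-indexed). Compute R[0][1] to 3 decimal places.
End-effector y-axis (col 1 of R) = (0.7071,0.7071,0.0000)
R[0][1] = 0.7071

0.707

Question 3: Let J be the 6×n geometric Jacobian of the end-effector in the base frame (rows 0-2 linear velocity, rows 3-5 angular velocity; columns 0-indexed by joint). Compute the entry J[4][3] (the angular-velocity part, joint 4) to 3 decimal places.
0.707

axis z_3 = (0.7071,0.7071,0.0000); lever o_n−o_3 = (3.5355,3.5355,0.0000)
cross product → J_v[:, 3] = (0.0000,-0.0000,0.0000)
J_ω[:, 3] = z_3
entry J[4][3] = 0.7071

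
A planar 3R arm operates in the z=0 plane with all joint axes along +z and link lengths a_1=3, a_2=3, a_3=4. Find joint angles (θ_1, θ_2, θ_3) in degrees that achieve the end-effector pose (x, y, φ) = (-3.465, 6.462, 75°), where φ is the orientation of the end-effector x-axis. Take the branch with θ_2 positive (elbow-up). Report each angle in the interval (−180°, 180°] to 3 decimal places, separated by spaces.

120.006 59.987 -104.993

wrist centre = target − a_3·(cos φ, sin φ) = (-4.5003, 2.5983)
cos θ_2 = (27.0036−3²−3²)/(2·3·3) = 0.5002; θ_2 = 59.9867° (elbow-up)
β = atan2(2.5983,-4.5003) = 149.9994°; ψ = atan2(2.5977,4.5006) = 29.9933°
θ_1 = β − ψ = 120.0061°
θ_3 = φ − θ_1 − θ_2 = -104.9927° (wrapped to (-180°,180°])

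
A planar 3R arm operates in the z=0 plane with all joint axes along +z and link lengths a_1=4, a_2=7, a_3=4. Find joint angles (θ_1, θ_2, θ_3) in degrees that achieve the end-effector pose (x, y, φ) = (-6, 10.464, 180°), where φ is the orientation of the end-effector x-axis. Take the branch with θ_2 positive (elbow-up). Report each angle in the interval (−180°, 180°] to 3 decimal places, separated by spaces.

81.638 30.004 68.358

wrist centre = target − a_3·(cos φ, sin φ) = (-2.0000, 10.4640)
cos θ_2 = (113.4953−4²−7²)/(2·4·7) = 0.8660; θ_2 = 30.0044° (elbow-up)
β = atan2(10.4640,-2.0000) = 100.8205°; ψ = atan2(3.5005,10.0619) = 19.1824°
θ_1 = β − ψ = 81.6381°
θ_3 = φ − θ_1 − θ_2 = 68.3575° (wrapped to (-180°,180°])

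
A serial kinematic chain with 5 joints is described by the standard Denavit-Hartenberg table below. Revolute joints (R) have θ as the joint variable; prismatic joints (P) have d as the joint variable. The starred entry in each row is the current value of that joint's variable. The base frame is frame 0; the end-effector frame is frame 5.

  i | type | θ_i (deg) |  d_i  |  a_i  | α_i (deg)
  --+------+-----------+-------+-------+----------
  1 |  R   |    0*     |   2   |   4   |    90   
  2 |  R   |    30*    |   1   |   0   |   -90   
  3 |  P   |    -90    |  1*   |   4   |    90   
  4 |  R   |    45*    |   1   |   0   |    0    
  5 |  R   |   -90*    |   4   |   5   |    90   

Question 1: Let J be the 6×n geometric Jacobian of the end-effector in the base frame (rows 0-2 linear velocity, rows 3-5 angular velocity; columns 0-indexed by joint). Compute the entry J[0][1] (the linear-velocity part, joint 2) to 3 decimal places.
axis z_1 = (0.0000,-1.0000,0.0000); lever o_n−o_1 = (-3.0624,-8.5355,-4.6958)
cross product → J_v[:, 1] = (4.6958,-0.0000,-3.0624)
J_ω[:, 1] = z_1
entry J[0][1] = 4.6958

4.696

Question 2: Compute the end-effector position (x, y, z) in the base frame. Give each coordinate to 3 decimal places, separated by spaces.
after link 1: o_1 = (4.0000, 0.0000, 2.0000)
after link 2: o_2 = (4.0000, -1.0000, 2.0000)
after link 3: o_3 = (3.5000, -5.0000, 2.8660)
after link 4: o_4 = (2.6340, -5.0000, 2.3660)
after link 5: o_5 = (0.9376, -8.5355, -2.6958)

0.938 -8.536 -2.696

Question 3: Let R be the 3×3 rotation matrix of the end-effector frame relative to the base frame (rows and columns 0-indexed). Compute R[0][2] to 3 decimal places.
End-effector z-axis (col 2 of R) = (0.3536,0.7071,-0.6124)
R[0][2] = 0.3536

0.354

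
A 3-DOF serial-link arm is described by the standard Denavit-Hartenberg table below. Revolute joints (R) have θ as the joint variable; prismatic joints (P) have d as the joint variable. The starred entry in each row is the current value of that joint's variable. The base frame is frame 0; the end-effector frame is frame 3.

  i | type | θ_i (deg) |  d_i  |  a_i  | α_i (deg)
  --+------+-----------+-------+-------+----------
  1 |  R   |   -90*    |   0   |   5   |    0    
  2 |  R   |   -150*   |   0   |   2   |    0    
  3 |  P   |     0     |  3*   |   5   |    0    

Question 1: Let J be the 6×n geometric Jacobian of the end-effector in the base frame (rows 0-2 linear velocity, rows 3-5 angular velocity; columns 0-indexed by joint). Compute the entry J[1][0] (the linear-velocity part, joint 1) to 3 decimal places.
-3.500

axis z_0 = ẑ; lever o_n−o_0 = (-3.5000,1.0622,3.0000)
cross product → J_v[:, 0] = (-1.0622,-3.5000,0.0000)
J_ω[:, 0] = z_0
entry J[1][0] = -3.5000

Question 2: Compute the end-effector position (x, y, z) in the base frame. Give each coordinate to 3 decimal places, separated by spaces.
after link 1: o_1 = (0.0000, -5.0000, 0.0000)
after link 2: o_2 = (-1.0000, -3.2679, 0.0000)
after link 3: o_3 = (-3.5000, 1.0622, 3.0000)

-3.500 1.062 3.000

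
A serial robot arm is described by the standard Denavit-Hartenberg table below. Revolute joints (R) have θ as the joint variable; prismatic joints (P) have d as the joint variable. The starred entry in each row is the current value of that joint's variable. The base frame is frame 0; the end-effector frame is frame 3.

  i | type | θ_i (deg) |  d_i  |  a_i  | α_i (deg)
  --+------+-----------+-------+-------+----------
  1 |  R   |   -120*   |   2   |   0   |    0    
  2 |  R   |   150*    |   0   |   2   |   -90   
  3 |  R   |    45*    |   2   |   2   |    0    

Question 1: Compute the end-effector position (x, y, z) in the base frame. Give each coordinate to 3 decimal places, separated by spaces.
1.957 3.439 0.586

after link 1: o_1 = (0.0000, 0.0000, 2.0000)
after link 2: o_2 = (1.7321, 1.0000, 2.0000)
after link 3: o_3 = (1.9568, 3.4392, 0.5858)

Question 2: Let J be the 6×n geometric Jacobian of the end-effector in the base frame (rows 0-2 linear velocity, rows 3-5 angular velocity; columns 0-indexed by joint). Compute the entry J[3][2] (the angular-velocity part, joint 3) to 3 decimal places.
-0.500

axis z_2 = (-0.5000,0.8660,0.0000); lever o_n−o_2 = (0.2247,2.4392,-1.4142)
cross product → J_v[:, 2] = (-1.2247,-0.7071,-1.4142)
J_ω[:, 2] = z_2
entry J[3][2] = -0.5000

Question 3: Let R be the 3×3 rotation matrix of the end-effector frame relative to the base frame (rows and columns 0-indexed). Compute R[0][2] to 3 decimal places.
End-effector z-axis (col 2 of R) = (-0.5000,0.8660,0.0000)
R[0][2] = -0.5000

-0.500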